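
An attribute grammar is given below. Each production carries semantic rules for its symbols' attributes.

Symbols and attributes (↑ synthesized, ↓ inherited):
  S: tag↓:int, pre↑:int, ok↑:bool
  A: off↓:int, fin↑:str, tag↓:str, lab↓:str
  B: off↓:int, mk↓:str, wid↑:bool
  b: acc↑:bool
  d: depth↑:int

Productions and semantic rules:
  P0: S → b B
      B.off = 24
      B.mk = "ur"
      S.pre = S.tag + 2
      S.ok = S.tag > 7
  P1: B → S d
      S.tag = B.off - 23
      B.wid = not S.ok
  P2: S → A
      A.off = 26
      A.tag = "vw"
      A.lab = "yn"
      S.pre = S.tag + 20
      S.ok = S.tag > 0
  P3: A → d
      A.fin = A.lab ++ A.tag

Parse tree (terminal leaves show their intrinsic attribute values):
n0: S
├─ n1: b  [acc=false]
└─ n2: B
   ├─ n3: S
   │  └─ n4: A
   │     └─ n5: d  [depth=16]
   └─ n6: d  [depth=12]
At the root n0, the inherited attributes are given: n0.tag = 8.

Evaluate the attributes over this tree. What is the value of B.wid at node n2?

1. n0.tag = 8  [given at root]
2. n1.acc = false  [terminal]
3. n2.off = 24  [24]
4. n2.mk = "ur"  ["ur"]
5. n3.tag = 1  [B.off - 23]
6. n4.off = 26  [26]
7. n4.tag = "vw"  ["vw"]
8. n4.lab = "yn"  ["yn"]
9. n5.depth = 16  [terminal]
10. n4.fin = "ynvw"  [A.lab ++ A.tag]
11. n3.pre = 21  [S.tag + 20]
12. n3.ok = true  [S.tag > 0]
13. n6.depth = 12  [terminal]
14. n2.wid = false  [not S.ok]
15. n0.pre = 10  [S.tag + 2]
16. n0.ok = true  [S.tag > 7]

false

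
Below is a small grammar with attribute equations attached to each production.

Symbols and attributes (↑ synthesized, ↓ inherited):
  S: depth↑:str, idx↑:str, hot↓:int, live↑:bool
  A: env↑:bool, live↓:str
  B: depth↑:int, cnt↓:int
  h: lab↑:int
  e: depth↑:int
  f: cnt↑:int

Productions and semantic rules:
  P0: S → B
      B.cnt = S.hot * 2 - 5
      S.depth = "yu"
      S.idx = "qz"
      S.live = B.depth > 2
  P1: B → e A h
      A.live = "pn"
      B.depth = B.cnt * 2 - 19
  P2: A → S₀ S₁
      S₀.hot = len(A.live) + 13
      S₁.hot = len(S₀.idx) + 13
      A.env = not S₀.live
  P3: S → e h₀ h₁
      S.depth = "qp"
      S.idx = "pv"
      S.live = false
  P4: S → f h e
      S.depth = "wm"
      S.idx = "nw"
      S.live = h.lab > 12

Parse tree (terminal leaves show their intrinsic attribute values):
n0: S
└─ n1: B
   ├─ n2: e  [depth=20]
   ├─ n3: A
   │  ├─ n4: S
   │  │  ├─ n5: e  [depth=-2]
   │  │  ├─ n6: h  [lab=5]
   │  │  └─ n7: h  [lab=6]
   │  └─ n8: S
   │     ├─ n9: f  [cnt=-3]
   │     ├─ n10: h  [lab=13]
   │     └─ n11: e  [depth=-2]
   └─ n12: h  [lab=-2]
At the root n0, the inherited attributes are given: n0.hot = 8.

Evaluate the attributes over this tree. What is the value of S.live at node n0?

1. n0.hot = 8  [given at root]
2. n1.cnt = 11  [S.hot * 2 - 5]
3. n2.depth = 20  [terminal]
4. n3.live = "pn"  ["pn"]
5. n4.hot = 15  [len(A.live) + 13]
6. n5.depth = -2  [terminal]
7. n6.lab = 5  [terminal]
8. n7.lab = 6  [terminal]
9. n4.depth = "qp"  ["qp"]
10. n4.idx = "pv"  ["pv"]
11. n4.live = false  [false]
12. n8.hot = 15  [len(S₀.idx) + 13]
13. n9.cnt = -3  [terminal]
14. n10.lab = 13  [terminal]
15. n11.depth = -2  [terminal]
16. n8.depth = "wm"  ["wm"]
17. n8.idx = "nw"  ["nw"]
18. n8.live = true  [h.lab > 12]
19. n3.env = true  [not S₀.live]
20. n12.lab = -2  [terminal]
21. n1.depth = 3  [B.cnt * 2 - 19]
22. n0.depth = "yu"  ["yu"]
23. n0.idx = "qz"  ["qz"]
24. n0.live = true  [B.depth > 2]

true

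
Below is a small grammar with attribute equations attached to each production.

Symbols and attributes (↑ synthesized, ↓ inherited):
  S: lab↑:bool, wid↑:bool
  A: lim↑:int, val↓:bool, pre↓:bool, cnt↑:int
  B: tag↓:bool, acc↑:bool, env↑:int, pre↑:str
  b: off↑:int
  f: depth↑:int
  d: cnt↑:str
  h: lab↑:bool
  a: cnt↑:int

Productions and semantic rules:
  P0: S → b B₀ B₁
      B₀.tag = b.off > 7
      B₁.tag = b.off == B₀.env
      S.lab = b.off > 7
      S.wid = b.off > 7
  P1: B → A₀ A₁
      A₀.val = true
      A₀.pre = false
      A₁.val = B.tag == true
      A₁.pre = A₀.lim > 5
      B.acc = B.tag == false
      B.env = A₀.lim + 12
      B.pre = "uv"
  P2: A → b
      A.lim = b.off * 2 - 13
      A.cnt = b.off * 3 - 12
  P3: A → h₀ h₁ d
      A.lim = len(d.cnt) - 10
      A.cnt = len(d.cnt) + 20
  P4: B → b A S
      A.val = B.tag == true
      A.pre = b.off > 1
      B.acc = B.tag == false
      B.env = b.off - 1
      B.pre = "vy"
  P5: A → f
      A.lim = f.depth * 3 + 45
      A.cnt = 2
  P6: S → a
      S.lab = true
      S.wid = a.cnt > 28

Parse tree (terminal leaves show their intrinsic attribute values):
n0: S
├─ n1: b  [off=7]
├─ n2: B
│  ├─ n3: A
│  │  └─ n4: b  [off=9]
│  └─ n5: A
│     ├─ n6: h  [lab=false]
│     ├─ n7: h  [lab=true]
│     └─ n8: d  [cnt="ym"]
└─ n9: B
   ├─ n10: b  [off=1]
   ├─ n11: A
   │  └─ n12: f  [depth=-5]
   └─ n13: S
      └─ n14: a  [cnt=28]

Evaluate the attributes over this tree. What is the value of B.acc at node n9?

true

1. n1.off = 7  [terminal]
2. n2.tag = false  [b.off > 7]
3. n3.val = true  [true]
4. n3.pre = false  [false]
5. n4.off = 9  [terminal]
6. n3.lim = 5  [b.off * 2 - 13]
7. n3.cnt = 15  [b.off * 3 - 12]
8. n5.val = false  [B.tag == true]
9. n5.pre = false  [A₀.lim > 5]
10. n6.lab = false  [terminal]
11. n7.lab = true  [terminal]
12. n8.cnt = "ym"  [terminal]
13. n5.lim = -8  [len(d.cnt) - 10]
14. n5.cnt = 22  [len(d.cnt) + 20]
15. n2.acc = true  [B.tag == false]
16. n2.env = 17  [A₀.lim + 12]
17. n2.pre = "uv"  ["uv"]
18. n9.tag = false  [b.off == B₀.env]
19. n10.off = 1  [terminal]
20. n11.val = false  [B.tag == true]
21. n11.pre = false  [b.off > 1]
22. n12.depth = -5  [terminal]
23. n11.lim = 30  [f.depth * 3 + 45]
24. n11.cnt = 2  [2]
25. n14.cnt = 28  [terminal]
26. n13.lab = true  [true]
27. n13.wid = false  [a.cnt > 28]
28. n9.acc = true  [B.tag == false]
29. n9.env = 0  [b.off - 1]
30. n9.pre = "vy"  ["vy"]
31. n0.lab = false  [b.off > 7]
32. n0.wid = false  [b.off > 7]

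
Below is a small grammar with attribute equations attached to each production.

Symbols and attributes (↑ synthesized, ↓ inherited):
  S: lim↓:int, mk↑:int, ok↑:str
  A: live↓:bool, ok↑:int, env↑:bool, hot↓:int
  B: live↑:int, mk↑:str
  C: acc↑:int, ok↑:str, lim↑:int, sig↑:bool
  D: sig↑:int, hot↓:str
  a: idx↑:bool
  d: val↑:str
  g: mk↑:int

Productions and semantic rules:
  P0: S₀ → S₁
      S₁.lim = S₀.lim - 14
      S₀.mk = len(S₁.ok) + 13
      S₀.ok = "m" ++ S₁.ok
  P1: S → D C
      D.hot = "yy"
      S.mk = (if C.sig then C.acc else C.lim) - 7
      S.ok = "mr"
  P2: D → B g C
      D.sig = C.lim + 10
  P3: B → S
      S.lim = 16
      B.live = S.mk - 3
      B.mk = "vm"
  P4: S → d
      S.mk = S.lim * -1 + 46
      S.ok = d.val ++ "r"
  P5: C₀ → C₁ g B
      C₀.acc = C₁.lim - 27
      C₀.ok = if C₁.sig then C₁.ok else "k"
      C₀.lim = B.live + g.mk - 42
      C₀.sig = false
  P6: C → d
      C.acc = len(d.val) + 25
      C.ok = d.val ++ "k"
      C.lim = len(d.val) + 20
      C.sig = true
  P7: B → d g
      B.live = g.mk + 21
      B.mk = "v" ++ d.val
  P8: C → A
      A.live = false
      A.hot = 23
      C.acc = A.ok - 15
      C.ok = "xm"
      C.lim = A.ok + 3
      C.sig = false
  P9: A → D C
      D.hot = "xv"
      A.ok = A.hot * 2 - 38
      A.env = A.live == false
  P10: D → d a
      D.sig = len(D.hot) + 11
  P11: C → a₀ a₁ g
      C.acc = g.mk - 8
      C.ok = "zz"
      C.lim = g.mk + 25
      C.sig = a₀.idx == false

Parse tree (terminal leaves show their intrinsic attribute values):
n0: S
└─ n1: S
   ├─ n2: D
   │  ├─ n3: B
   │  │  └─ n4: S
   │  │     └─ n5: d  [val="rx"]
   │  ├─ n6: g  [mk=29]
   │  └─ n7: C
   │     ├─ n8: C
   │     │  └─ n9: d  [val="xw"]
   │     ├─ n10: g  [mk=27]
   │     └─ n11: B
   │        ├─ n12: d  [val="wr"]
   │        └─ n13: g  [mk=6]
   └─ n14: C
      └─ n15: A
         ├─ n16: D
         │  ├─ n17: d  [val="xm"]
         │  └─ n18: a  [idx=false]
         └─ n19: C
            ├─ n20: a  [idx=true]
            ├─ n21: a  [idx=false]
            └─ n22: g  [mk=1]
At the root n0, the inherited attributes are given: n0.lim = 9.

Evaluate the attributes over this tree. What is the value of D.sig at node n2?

22

1. n0.lim = 9  [given at root]
2. n1.lim = -5  [S₀.lim - 14]
3. n2.hot = "yy"  ["yy"]
4. n4.lim = 16  [16]
5. n5.val = "rx"  [terminal]
6. n4.mk = 30  [S.lim * -1 + 46]
7. n4.ok = "rxr"  [d.val ++ "r"]
8. n3.live = 27  [S.mk - 3]
9. n3.mk = "vm"  ["vm"]
10. n6.mk = 29  [terminal]
11. n9.val = "xw"  [terminal]
12. n8.acc = 27  [len(d.val) + 25]
13. n8.ok = "xwk"  [d.val ++ "k"]
14. n8.lim = 22  [len(d.val) + 20]
15. n8.sig = true  [true]
16. n10.mk = 27  [terminal]
17. n12.val = "wr"  [terminal]
18. n13.mk = 6  [terminal]
19. n11.live = 27  [g.mk + 21]
20. n11.mk = "vwr"  ["v" ++ d.val]
21. n7.acc = -5  [C₁.lim - 27]
22. n7.ok = "xwk"  [if C₁.sig then C₁.ok else "k"]
23. n7.lim = 12  [B.live + g.mk - 42]
24. n7.sig = false  [false]
25. n2.sig = 22  [C.lim + 10]
26. n15.live = false  [false]
27. n15.hot = 23  [23]
28. n16.hot = "xv"  ["xv"]
29. n17.val = "xm"  [terminal]
30. n18.idx = false  [terminal]
31. n16.sig = 13  [len(D.hot) + 11]
32. n20.idx = true  [terminal]
33. n21.idx = false  [terminal]
34. n22.mk = 1  [terminal]
35. n19.acc = -7  [g.mk - 8]
36. n19.ok = "zz"  ["zz"]
37. n19.lim = 26  [g.mk + 25]
38. n19.sig = false  [a₀.idx == false]
39. n15.ok = 8  [A.hot * 2 - 38]
40. n15.env = true  [A.live == false]
41. n14.acc = -7  [A.ok - 15]
42. n14.ok = "xm"  ["xm"]
43. n14.lim = 11  [A.ok + 3]
44. n14.sig = false  [false]
45. n1.mk = 4  [(if C.sig then C.acc else C.lim) - 7]
46. n1.ok = "mr"  ["mr"]
47. n0.mk = 15  [len(S₁.ok) + 13]
48. n0.ok = "mmr"  ["m" ++ S₁.ok]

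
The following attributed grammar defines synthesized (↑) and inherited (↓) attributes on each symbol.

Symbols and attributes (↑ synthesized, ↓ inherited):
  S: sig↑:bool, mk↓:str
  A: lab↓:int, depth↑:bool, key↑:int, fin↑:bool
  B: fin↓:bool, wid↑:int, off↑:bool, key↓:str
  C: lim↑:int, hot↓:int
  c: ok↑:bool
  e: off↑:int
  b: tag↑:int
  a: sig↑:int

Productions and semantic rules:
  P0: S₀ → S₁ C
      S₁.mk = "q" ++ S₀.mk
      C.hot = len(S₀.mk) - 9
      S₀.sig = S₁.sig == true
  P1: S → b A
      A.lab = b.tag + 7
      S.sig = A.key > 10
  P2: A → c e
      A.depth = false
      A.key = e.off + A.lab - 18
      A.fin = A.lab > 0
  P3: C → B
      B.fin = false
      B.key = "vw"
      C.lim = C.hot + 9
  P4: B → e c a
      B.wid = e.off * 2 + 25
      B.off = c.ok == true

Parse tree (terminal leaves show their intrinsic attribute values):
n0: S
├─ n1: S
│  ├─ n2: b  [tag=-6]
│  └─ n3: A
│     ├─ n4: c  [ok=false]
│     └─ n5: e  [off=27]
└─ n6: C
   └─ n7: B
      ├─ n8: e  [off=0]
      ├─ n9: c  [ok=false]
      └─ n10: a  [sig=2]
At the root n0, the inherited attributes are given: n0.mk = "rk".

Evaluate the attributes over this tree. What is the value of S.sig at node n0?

false

1. n0.mk = "rk"  [given at root]
2. n1.mk = "qrk"  ["q" ++ S₀.mk]
3. n2.tag = -6  [terminal]
4. n3.lab = 1  [b.tag + 7]
5. n4.ok = false  [terminal]
6. n5.off = 27  [terminal]
7. n3.depth = false  [false]
8. n3.key = 10  [e.off + A.lab - 18]
9. n3.fin = true  [A.lab > 0]
10. n1.sig = false  [A.key > 10]
11. n6.hot = -7  [len(S₀.mk) - 9]
12. n7.fin = false  [false]
13. n7.key = "vw"  ["vw"]
14. n8.off = 0  [terminal]
15. n9.ok = false  [terminal]
16. n10.sig = 2  [terminal]
17. n7.wid = 25  [e.off * 2 + 25]
18. n7.off = false  [c.ok == true]
19. n6.lim = 2  [C.hot + 9]
20. n0.sig = false  [S₁.sig == true]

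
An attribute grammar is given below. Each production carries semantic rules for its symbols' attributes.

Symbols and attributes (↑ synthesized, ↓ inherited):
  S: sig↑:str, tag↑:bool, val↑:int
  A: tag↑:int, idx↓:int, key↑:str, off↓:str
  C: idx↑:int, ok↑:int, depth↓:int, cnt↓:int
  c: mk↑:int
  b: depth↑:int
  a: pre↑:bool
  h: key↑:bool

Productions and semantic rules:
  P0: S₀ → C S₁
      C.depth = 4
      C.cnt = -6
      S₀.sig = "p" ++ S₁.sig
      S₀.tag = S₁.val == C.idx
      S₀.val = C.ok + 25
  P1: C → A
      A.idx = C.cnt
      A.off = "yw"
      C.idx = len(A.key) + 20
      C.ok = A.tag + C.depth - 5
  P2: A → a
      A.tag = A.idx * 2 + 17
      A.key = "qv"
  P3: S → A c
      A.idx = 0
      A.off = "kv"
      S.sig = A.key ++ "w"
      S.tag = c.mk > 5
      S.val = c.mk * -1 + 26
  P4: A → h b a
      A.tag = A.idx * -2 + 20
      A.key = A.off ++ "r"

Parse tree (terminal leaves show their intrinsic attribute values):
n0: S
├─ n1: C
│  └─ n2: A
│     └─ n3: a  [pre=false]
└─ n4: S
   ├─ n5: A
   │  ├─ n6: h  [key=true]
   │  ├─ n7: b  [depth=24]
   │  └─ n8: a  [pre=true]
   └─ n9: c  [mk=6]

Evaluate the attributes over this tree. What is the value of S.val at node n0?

29

1. n1.depth = 4  [4]
2. n1.cnt = -6  [-6]
3. n2.idx = -6  [C.cnt]
4. n2.off = "yw"  ["yw"]
5. n3.pre = false  [terminal]
6. n2.tag = 5  [A.idx * 2 + 17]
7. n2.key = "qv"  ["qv"]
8. n1.idx = 22  [len(A.key) + 20]
9. n1.ok = 4  [A.tag + C.depth - 5]
10. n5.idx = 0  [0]
11. n5.off = "kv"  ["kv"]
12. n6.key = true  [terminal]
13. n7.depth = 24  [terminal]
14. n8.pre = true  [terminal]
15. n5.tag = 20  [A.idx * -2 + 20]
16. n5.key = "kvr"  [A.off ++ "r"]
17. n9.mk = 6  [terminal]
18. n4.sig = "kvrw"  [A.key ++ "w"]
19. n4.tag = true  [c.mk > 5]
20. n4.val = 20  [c.mk * -1 + 26]
21. n0.sig = "pkvrw"  ["p" ++ S₁.sig]
22. n0.tag = false  [S₁.val == C.idx]
23. n0.val = 29  [C.ok + 25]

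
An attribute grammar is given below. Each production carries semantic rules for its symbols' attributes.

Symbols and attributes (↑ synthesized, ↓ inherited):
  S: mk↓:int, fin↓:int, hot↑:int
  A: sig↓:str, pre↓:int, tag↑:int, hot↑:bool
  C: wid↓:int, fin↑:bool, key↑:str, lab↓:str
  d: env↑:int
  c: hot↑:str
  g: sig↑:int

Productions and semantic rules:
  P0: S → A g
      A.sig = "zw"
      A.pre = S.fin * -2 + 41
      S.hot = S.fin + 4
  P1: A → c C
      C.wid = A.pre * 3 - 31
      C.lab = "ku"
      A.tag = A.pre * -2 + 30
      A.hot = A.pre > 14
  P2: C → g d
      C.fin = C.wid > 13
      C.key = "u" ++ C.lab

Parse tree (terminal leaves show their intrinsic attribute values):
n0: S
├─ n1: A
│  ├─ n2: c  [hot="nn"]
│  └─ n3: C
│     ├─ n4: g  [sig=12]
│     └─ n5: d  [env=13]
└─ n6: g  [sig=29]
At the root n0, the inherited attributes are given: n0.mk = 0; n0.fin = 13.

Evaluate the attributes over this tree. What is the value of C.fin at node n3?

true

1. n0.mk = 0  [given at root]
2. n0.fin = 13  [given at root]
3. n1.sig = "zw"  ["zw"]
4. n1.pre = 15  [S.fin * -2 + 41]
5. n2.hot = "nn"  [terminal]
6. n3.wid = 14  [A.pre * 3 - 31]
7. n3.lab = "ku"  ["ku"]
8. n4.sig = 12  [terminal]
9. n5.env = 13  [terminal]
10. n3.fin = true  [C.wid > 13]
11. n3.key = "uku"  ["u" ++ C.lab]
12. n1.tag = 0  [A.pre * -2 + 30]
13. n1.hot = true  [A.pre > 14]
14. n6.sig = 29  [terminal]
15. n0.hot = 17  [S.fin + 4]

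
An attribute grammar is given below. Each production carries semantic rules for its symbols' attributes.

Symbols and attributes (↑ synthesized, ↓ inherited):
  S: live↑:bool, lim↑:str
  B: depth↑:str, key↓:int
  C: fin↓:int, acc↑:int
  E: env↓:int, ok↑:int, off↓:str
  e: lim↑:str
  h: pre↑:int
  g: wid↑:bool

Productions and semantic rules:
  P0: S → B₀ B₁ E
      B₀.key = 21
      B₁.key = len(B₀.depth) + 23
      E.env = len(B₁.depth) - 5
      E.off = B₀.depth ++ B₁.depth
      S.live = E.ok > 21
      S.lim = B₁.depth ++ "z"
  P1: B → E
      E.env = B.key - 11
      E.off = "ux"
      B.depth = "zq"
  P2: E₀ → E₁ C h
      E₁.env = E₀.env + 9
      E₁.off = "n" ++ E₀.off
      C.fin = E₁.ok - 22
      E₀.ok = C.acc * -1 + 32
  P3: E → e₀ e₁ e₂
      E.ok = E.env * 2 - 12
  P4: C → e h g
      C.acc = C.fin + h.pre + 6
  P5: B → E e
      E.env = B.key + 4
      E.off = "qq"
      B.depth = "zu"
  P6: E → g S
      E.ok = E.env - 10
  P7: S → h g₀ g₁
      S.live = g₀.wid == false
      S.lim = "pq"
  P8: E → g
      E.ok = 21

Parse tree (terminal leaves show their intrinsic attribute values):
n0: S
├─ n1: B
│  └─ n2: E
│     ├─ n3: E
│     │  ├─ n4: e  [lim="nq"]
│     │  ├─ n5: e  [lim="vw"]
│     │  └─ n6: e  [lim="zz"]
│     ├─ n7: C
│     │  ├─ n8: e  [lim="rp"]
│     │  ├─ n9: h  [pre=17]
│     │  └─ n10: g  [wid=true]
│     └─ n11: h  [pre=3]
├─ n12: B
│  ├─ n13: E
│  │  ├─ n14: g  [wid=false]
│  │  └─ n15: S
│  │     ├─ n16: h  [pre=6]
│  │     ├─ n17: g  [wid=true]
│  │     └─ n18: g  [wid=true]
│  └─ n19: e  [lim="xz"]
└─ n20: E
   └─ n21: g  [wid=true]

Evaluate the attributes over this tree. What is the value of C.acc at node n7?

1. n1.key = 21  [21]
2. n2.env = 10  [B.key - 11]
3. n2.off = "ux"  ["ux"]
4. n3.env = 19  [E₀.env + 9]
5. n3.off = "nux"  ["n" ++ E₀.off]
6. n4.lim = "nq"  [terminal]
7. n5.lim = "vw"  [terminal]
8. n6.lim = "zz"  [terminal]
9. n3.ok = 26  [E.env * 2 - 12]
10. n7.fin = 4  [E₁.ok - 22]
11. n8.lim = "rp"  [terminal]
12. n9.pre = 17  [terminal]
13. n10.wid = true  [terminal]
14. n7.acc = 27  [C.fin + h.pre + 6]
15. n11.pre = 3  [terminal]
16. n2.ok = 5  [C.acc * -1 + 32]
17. n1.depth = "zq"  ["zq"]
18. n12.key = 25  [len(B₀.depth) + 23]
19. n13.env = 29  [B.key + 4]
20. n13.off = "qq"  ["qq"]
21. n14.wid = false  [terminal]
22. n16.pre = 6  [terminal]
23. n17.wid = true  [terminal]
24. n18.wid = true  [terminal]
25. n15.live = false  [g₀.wid == false]
26. n15.lim = "pq"  ["pq"]
27. n13.ok = 19  [E.env - 10]
28. n19.lim = "xz"  [terminal]
29. n12.depth = "zu"  ["zu"]
30. n20.env = -3  [len(B₁.depth) - 5]
31. n20.off = "zqzu"  [B₀.depth ++ B₁.depth]
32. n21.wid = true  [terminal]
33. n20.ok = 21  [21]
34. n0.live = false  [E.ok > 21]
35. n0.lim = "zuz"  [B₁.depth ++ "z"]

27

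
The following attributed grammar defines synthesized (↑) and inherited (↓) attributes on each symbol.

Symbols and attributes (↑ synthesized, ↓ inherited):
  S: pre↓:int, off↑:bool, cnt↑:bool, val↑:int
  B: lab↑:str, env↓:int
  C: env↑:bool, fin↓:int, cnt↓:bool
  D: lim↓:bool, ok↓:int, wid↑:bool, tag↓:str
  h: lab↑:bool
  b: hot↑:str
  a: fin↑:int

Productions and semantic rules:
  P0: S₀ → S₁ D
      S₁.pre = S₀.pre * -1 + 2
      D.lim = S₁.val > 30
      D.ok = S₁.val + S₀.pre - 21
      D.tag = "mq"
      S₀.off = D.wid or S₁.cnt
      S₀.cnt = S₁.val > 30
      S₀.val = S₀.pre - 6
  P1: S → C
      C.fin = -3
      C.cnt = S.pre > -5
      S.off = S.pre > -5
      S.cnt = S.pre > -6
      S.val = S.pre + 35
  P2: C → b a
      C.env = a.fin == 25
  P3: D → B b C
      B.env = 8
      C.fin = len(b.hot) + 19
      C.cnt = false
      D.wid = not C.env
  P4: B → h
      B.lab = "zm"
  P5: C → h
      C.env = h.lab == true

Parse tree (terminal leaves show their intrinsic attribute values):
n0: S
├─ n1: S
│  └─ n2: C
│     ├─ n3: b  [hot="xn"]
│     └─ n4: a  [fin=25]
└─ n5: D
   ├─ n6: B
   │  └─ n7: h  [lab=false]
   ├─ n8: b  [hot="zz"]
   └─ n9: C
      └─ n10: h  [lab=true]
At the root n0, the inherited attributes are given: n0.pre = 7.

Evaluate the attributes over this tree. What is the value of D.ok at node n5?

16

1. n0.pre = 7  [given at root]
2. n1.pre = -5  [S₀.pre * -1 + 2]
3. n2.fin = -3  [-3]
4. n2.cnt = false  [S.pre > -5]
5. n3.hot = "xn"  [terminal]
6. n4.fin = 25  [terminal]
7. n2.env = true  [a.fin == 25]
8. n1.off = false  [S.pre > -5]
9. n1.cnt = true  [S.pre > -6]
10. n1.val = 30  [S.pre + 35]
11. n5.lim = false  [S₁.val > 30]
12. n5.ok = 16  [S₁.val + S₀.pre - 21]
13. n5.tag = "mq"  ["mq"]
14. n6.env = 8  [8]
15. n7.lab = false  [terminal]
16. n6.lab = "zm"  ["zm"]
17. n8.hot = "zz"  [terminal]
18. n9.fin = 21  [len(b.hot) + 19]
19. n9.cnt = false  [false]
20. n10.lab = true  [terminal]
21. n9.env = true  [h.lab == true]
22. n5.wid = false  [not C.env]
23. n0.off = true  [D.wid or S₁.cnt]
24. n0.cnt = false  [S₁.val > 30]
25. n0.val = 1  [S₀.pre - 6]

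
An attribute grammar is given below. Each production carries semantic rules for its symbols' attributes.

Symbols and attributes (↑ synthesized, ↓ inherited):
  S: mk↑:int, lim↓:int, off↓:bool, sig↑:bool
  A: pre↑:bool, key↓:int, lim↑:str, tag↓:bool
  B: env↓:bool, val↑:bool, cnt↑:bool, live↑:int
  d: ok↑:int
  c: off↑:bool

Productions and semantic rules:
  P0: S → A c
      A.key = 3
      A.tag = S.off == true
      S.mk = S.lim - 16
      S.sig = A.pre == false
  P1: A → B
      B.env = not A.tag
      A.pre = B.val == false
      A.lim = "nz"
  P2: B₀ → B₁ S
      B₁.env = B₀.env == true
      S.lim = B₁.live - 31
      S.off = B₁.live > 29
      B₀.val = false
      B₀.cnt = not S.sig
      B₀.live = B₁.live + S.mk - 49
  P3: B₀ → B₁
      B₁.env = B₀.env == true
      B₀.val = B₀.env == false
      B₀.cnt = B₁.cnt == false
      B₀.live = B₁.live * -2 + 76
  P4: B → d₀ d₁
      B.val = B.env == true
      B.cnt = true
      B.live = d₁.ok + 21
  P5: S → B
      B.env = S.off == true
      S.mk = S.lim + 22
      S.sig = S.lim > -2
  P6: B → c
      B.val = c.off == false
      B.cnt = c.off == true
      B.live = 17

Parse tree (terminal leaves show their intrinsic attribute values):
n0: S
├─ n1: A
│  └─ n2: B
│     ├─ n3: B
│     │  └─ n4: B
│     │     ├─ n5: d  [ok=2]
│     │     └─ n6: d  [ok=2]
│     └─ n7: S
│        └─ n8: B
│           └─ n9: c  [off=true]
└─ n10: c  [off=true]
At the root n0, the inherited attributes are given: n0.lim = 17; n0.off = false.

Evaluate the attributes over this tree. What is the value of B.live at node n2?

1. n0.lim = 17  [given at root]
2. n0.off = false  [given at root]
3. n1.key = 3  [3]
4. n1.tag = false  [S.off == true]
5. n2.env = true  [not A.tag]
6. n3.env = true  [B₀.env == true]
7. n4.env = true  [B₀.env == true]
8. n5.ok = 2  [terminal]
9. n6.ok = 2  [terminal]
10. n4.val = true  [B.env == true]
11. n4.cnt = true  [true]
12. n4.live = 23  [d₁.ok + 21]
13. n3.val = false  [B₀.env == false]
14. n3.cnt = false  [B₁.cnt == false]
15. n3.live = 30  [B₁.live * -2 + 76]
16. n7.lim = -1  [B₁.live - 31]
17. n7.off = true  [B₁.live > 29]
18. n8.env = true  [S.off == true]
19. n9.off = true  [terminal]
20. n8.val = false  [c.off == false]
21. n8.cnt = true  [c.off == true]
22. n8.live = 17  [17]
23. n7.mk = 21  [S.lim + 22]
24. n7.sig = true  [S.lim > -2]
25. n2.val = false  [false]
26. n2.cnt = false  [not S.sig]
27. n2.live = 2  [B₁.live + S.mk - 49]
28. n1.pre = true  [B.val == false]
29. n1.lim = "nz"  ["nz"]
30. n10.off = true  [terminal]
31. n0.mk = 1  [S.lim - 16]
32. n0.sig = false  [A.pre == false]

2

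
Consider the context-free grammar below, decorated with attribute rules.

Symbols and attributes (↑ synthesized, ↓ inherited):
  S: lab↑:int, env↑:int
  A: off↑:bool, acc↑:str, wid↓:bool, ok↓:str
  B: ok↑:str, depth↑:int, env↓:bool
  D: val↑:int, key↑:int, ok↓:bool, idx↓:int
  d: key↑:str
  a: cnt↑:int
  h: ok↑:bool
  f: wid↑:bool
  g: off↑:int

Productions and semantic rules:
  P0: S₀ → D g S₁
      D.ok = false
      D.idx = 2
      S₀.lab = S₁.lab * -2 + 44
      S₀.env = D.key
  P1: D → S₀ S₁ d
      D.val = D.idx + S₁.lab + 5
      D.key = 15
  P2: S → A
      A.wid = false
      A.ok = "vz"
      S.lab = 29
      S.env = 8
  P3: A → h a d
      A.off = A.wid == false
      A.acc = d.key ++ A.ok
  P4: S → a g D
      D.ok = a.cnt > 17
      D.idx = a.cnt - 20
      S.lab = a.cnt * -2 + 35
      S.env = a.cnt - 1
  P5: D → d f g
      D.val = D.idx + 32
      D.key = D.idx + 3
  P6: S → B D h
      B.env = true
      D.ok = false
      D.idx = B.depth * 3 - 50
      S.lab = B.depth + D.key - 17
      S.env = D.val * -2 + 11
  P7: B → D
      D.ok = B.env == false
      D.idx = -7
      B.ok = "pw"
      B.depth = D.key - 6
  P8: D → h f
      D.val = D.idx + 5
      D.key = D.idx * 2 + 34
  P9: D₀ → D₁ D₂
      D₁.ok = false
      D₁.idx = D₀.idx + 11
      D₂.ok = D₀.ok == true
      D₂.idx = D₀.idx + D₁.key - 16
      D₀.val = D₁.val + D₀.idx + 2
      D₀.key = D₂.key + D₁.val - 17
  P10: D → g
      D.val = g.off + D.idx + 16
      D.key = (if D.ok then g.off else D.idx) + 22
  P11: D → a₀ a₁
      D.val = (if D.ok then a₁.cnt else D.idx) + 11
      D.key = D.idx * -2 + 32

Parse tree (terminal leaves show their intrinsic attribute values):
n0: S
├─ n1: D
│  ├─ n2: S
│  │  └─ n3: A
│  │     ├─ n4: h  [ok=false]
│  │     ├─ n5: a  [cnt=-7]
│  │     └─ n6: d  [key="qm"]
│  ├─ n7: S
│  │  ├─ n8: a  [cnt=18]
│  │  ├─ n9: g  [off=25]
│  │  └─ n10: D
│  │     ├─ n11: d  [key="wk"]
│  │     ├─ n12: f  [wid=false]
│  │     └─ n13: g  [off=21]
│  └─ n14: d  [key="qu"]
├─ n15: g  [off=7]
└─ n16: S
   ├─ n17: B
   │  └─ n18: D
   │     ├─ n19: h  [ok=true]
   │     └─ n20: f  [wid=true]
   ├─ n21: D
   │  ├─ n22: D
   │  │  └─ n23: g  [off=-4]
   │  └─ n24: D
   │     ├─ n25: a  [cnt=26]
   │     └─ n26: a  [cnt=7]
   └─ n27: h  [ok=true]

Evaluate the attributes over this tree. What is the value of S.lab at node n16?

1. n1.ok = false  [false]
2. n1.idx = 2  [2]
3. n3.wid = false  [false]
4. n3.ok = "vz"  ["vz"]
5. n4.ok = false  [terminal]
6. n5.cnt = -7  [terminal]
7. n6.key = "qm"  [terminal]
8. n3.off = true  [A.wid == false]
9. n3.acc = "qmvz"  [d.key ++ A.ok]
10. n2.lab = 29  [29]
11. n2.env = 8  [8]
12. n8.cnt = 18  [terminal]
13. n9.off = 25  [terminal]
14. n10.ok = true  [a.cnt > 17]
15. n10.idx = -2  [a.cnt - 20]
16. n11.key = "wk"  [terminal]
17. n12.wid = false  [terminal]
18. n13.off = 21  [terminal]
19. n10.val = 30  [D.idx + 32]
20. n10.key = 1  [D.idx + 3]
21. n7.lab = -1  [a.cnt * -2 + 35]
22. n7.env = 17  [a.cnt - 1]
23. n14.key = "qu"  [terminal]
24. n1.val = 6  [D.idx + S₁.lab + 5]
25. n1.key = 15  [15]
26. n15.off = 7  [terminal]
27. n17.env = true  [true]
28. n18.ok = false  [B.env == false]
29. n18.idx = -7  [-7]
30. n19.ok = true  [terminal]
31. n20.wid = true  [terminal]
32. n18.val = -2  [D.idx + 5]
33. n18.key = 20  [D.idx * 2 + 34]
34. n17.ok = "pw"  ["pw"]
35. n17.depth = 14  [D.key - 6]
36. n21.ok = false  [false]
37. n21.idx = -8  [B.depth * 3 - 50]
38. n22.ok = false  [false]
39. n22.idx = 3  [D₀.idx + 11]
40. n23.off = -4  [terminal]
41. n22.val = 15  [g.off + D.idx + 16]
42. n22.key = 25  [(if D.ok then g.off else D.idx) + 22]
43. n24.ok = false  [D₀.ok == true]
44. n24.idx = 1  [D₀.idx + D₁.key - 16]
45. n25.cnt = 26  [terminal]
46. n26.cnt = 7  [terminal]
47. n24.val = 12  [(if D.ok then a₁.cnt else D.idx) + 11]
48. n24.key = 30  [D.idx * -2 + 32]
49. n21.val = 9  [D₁.val + D₀.idx + 2]
50. n21.key = 28  [D₂.key + D₁.val - 17]
51. n27.ok = true  [terminal]
52. n16.lab = 25  [B.depth + D.key - 17]
53. n16.env = -7  [D.val * -2 + 11]
54. n0.lab = -6  [S₁.lab * -2 + 44]
55. n0.env = 15  [D.key]

25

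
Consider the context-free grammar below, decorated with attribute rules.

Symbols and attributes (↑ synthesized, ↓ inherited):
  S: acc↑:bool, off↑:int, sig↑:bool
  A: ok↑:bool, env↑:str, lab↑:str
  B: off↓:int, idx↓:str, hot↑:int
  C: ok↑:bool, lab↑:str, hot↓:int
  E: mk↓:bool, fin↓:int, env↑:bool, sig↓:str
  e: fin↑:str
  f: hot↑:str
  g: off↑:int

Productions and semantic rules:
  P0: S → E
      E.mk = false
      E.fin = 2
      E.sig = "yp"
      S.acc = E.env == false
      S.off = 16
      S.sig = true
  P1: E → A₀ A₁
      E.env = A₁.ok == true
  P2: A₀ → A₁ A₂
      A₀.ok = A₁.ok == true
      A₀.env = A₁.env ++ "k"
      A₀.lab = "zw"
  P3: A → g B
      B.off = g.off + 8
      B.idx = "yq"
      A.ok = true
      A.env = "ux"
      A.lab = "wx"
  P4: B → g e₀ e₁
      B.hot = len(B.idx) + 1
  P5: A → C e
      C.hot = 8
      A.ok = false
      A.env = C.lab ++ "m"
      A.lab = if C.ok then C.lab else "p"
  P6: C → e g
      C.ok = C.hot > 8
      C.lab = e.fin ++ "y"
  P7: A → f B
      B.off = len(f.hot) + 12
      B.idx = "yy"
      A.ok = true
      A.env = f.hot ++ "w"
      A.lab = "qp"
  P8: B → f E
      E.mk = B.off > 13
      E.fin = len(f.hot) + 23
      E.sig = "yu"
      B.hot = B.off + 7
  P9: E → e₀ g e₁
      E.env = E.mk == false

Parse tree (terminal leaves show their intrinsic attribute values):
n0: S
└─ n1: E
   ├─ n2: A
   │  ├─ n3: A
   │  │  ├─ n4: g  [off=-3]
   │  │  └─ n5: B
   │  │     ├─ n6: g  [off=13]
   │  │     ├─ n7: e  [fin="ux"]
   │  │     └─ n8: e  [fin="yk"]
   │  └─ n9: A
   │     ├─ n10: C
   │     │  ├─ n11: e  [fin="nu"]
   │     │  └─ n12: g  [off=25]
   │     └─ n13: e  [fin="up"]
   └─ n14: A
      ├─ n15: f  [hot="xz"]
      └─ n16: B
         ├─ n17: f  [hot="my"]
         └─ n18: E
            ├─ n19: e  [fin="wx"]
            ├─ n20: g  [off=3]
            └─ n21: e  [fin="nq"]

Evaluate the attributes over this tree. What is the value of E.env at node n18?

1. n1.mk = false  [false]
2. n1.fin = 2  [2]
3. n1.sig = "yp"  ["yp"]
4. n4.off = -3  [terminal]
5. n5.off = 5  [g.off + 8]
6. n5.idx = "yq"  ["yq"]
7. n6.off = 13  [terminal]
8. n7.fin = "ux"  [terminal]
9. n8.fin = "yk"  [terminal]
10. n5.hot = 3  [len(B.idx) + 1]
11. n3.ok = true  [true]
12. n3.env = "ux"  ["ux"]
13. n3.lab = "wx"  ["wx"]
14. n10.hot = 8  [8]
15. n11.fin = "nu"  [terminal]
16. n12.off = 25  [terminal]
17. n10.ok = false  [C.hot > 8]
18. n10.lab = "nuy"  [e.fin ++ "y"]
19. n13.fin = "up"  [terminal]
20. n9.ok = false  [false]
21. n9.env = "nuym"  [C.lab ++ "m"]
22. n9.lab = "p"  [if C.ok then C.lab else "p"]
23. n2.ok = true  [A₁.ok == true]
24. n2.env = "uxk"  [A₁.env ++ "k"]
25. n2.lab = "zw"  ["zw"]
26. n15.hot = "xz"  [terminal]
27. n16.off = 14  [len(f.hot) + 12]
28. n16.idx = "yy"  ["yy"]
29. n17.hot = "my"  [terminal]
30. n18.mk = true  [B.off > 13]
31. n18.fin = 25  [len(f.hot) + 23]
32. n18.sig = "yu"  ["yu"]
33. n19.fin = "wx"  [terminal]
34. n20.off = 3  [terminal]
35. n21.fin = "nq"  [terminal]
36. n18.env = false  [E.mk == false]
37. n16.hot = 21  [B.off + 7]
38. n14.ok = true  [true]
39. n14.env = "xzw"  [f.hot ++ "w"]
40. n14.lab = "qp"  ["qp"]
41. n1.env = true  [A₁.ok == true]
42. n0.acc = false  [E.env == false]
43. n0.off = 16  [16]
44. n0.sig = true  [true]

false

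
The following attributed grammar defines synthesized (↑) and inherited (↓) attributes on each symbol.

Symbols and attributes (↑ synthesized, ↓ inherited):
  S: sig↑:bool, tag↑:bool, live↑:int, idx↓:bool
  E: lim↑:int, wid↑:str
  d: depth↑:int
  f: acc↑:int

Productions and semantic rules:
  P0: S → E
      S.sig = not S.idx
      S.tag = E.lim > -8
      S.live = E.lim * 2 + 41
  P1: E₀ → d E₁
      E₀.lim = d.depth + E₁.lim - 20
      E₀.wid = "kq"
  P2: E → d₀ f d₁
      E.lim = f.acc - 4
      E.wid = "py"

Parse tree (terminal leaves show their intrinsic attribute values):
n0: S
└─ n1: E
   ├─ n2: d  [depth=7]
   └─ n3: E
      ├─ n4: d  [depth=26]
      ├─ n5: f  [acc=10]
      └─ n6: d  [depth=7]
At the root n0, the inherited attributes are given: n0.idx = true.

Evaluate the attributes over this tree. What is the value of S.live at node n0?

1. n0.idx = true  [given at root]
2. n2.depth = 7  [terminal]
3. n4.depth = 26  [terminal]
4. n5.acc = 10  [terminal]
5. n6.depth = 7  [terminal]
6. n3.lim = 6  [f.acc - 4]
7. n3.wid = "py"  ["py"]
8. n1.lim = -7  [d.depth + E₁.lim - 20]
9. n1.wid = "kq"  ["kq"]
10. n0.sig = false  [not S.idx]
11. n0.tag = true  [E.lim > -8]
12. n0.live = 27  [E.lim * 2 + 41]

27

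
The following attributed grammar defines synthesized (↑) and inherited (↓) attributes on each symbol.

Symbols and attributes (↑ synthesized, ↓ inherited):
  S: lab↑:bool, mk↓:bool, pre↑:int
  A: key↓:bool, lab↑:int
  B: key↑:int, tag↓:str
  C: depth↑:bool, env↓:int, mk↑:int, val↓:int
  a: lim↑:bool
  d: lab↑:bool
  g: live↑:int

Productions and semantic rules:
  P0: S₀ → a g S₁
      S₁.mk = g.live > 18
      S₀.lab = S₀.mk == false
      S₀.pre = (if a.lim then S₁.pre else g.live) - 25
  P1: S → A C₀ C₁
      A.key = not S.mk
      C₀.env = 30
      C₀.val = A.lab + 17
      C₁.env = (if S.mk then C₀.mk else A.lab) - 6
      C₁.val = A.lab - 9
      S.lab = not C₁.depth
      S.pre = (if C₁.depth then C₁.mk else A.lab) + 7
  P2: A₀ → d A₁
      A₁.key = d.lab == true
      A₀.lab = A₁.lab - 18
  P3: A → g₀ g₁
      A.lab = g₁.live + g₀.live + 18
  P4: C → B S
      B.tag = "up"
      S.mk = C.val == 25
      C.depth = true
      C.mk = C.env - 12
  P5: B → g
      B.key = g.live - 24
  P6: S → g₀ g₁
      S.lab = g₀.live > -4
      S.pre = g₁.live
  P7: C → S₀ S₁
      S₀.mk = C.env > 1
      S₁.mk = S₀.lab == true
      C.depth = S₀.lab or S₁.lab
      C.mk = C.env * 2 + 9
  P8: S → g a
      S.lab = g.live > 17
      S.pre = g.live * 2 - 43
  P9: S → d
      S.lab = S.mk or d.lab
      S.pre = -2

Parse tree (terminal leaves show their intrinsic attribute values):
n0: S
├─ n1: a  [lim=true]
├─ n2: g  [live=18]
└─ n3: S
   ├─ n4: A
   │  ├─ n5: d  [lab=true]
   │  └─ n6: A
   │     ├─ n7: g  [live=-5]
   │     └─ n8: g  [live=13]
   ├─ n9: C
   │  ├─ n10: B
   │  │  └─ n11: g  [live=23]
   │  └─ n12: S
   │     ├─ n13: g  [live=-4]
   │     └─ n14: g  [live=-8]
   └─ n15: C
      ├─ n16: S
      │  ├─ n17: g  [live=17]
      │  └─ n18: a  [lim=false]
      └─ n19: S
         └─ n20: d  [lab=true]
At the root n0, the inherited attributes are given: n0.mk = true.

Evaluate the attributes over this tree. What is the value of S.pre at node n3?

20

1. n0.mk = true  [given at root]
2. n1.lim = true  [terminal]
3. n2.live = 18  [terminal]
4. n3.mk = false  [g.live > 18]
5. n4.key = true  [not S.mk]
6. n5.lab = true  [terminal]
7. n6.key = true  [d.lab == true]
8. n7.live = -5  [terminal]
9. n8.live = 13  [terminal]
10. n6.lab = 26  [g₁.live + g₀.live + 18]
11. n4.lab = 8  [A₁.lab - 18]
12. n9.env = 30  [30]
13. n9.val = 25  [A.lab + 17]
14. n10.tag = "up"  ["up"]
15. n11.live = 23  [terminal]
16. n10.key = -1  [g.live - 24]
17. n12.mk = true  [C.val == 25]
18. n13.live = -4  [terminal]
19. n14.live = -8  [terminal]
20. n12.lab = false  [g₀.live > -4]
21. n12.pre = -8  [g₁.live]
22. n9.depth = true  [true]
23. n9.mk = 18  [C.env - 12]
24. n15.env = 2  [(if S.mk then C₀.mk else A.lab) - 6]
25. n15.val = -1  [A.lab - 9]
26. n16.mk = true  [C.env > 1]
27. n17.live = 17  [terminal]
28. n18.lim = false  [terminal]
29. n16.lab = false  [g.live > 17]
30. n16.pre = -9  [g.live * 2 - 43]
31. n19.mk = false  [S₀.lab == true]
32. n20.lab = true  [terminal]
33. n19.lab = true  [S.mk or d.lab]
34. n19.pre = -2  [-2]
35. n15.depth = true  [S₀.lab or S₁.lab]
36. n15.mk = 13  [C.env * 2 + 9]
37. n3.lab = false  [not C₁.depth]
38. n3.pre = 20  [(if C₁.depth then C₁.mk else A.lab) + 7]
39. n0.lab = false  [S₀.mk == false]
40. n0.pre = -5  [(if a.lim then S₁.pre else g.live) - 25]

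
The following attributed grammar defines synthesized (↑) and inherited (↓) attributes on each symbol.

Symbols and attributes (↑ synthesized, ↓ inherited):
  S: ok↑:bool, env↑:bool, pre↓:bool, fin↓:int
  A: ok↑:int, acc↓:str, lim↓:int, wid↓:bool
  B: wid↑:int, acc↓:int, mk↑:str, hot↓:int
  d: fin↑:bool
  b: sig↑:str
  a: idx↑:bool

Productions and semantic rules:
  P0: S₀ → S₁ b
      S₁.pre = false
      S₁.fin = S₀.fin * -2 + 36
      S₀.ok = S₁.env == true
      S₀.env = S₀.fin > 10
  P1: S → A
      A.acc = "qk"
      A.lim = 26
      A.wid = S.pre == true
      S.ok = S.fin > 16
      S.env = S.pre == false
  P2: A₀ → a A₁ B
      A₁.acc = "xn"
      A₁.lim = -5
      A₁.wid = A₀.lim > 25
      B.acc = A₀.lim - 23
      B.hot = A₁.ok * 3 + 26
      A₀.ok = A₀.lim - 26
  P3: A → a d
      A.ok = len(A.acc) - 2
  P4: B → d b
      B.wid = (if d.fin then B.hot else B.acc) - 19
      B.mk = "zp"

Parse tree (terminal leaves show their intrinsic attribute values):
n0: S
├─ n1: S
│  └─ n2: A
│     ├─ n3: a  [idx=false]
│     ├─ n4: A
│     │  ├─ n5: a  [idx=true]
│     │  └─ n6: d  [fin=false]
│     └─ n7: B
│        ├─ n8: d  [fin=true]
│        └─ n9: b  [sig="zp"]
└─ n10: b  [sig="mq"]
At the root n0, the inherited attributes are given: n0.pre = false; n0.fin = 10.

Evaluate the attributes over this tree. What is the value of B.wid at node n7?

7

1. n0.pre = false  [given at root]
2. n0.fin = 10  [given at root]
3. n1.pre = false  [false]
4. n1.fin = 16  [S₀.fin * -2 + 36]
5. n2.acc = "qk"  ["qk"]
6. n2.lim = 26  [26]
7. n2.wid = false  [S.pre == true]
8. n3.idx = false  [terminal]
9. n4.acc = "xn"  ["xn"]
10. n4.lim = -5  [-5]
11. n4.wid = true  [A₀.lim > 25]
12. n5.idx = true  [terminal]
13. n6.fin = false  [terminal]
14. n4.ok = 0  [len(A.acc) - 2]
15. n7.acc = 3  [A₀.lim - 23]
16. n7.hot = 26  [A₁.ok * 3 + 26]
17. n8.fin = true  [terminal]
18. n9.sig = "zp"  [terminal]
19. n7.wid = 7  [(if d.fin then B.hot else B.acc) - 19]
20. n7.mk = "zp"  ["zp"]
21. n2.ok = 0  [A₀.lim - 26]
22. n1.ok = false  [S.fin > 16]
23. n1.env = true  [S.pre == false]
24. n10.sig = "mq"  [terminal]
25. n0.ok = true  [S₁.env == true]
26. n0.env = false  [S₀.fin > 10]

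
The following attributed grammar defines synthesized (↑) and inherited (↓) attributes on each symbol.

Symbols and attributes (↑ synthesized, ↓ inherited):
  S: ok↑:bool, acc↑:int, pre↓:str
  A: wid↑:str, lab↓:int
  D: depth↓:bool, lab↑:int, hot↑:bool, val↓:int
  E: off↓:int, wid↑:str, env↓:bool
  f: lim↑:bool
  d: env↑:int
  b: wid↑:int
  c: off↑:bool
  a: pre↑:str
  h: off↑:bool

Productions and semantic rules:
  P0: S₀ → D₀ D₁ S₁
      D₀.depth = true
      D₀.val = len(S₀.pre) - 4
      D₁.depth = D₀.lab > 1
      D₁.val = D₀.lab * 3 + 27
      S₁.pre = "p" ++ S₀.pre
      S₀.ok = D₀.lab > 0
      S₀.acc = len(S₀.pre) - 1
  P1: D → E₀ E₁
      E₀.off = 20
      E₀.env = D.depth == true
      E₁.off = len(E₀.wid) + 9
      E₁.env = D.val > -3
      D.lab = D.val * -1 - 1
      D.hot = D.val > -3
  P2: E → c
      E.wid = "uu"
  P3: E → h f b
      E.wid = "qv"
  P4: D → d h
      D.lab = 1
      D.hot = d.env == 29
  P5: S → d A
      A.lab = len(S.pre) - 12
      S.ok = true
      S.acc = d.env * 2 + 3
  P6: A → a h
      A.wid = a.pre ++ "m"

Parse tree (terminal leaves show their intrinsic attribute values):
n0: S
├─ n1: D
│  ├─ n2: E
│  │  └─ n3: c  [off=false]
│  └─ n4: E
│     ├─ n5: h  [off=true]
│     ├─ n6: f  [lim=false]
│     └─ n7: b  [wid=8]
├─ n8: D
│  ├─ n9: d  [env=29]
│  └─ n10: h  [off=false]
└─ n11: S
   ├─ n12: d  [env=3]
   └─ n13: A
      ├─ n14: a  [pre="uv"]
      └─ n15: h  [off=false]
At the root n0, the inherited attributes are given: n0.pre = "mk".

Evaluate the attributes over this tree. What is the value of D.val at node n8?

30

1. n0.pre = "mk"  [given at root]
2. n1.depth = true  [true]
3. n1.val = -2  [len(S₀.pre) - 4]
4. n2.off = 20  [20]
5. n2.env = true  [D.depth == true]
6. n3.off = false  [terminal]
7. n2.wid = "uu"  ["uu"]
8. n4.off = 11  [len(E₀.wid) + 9]
9. n4.env = true  [D.val > -3]
10. n5.off = true  [terminal]
11. n6.lim = false  [terminal]
12. n7.wid = 8  [terminal]
13. n4.wid = "qv"  ["qv"]
14. n1.lab = 1  [D.val * -1 - 1]
15. n1.hot = true  [D.val > -3]
16. n8.depth = false  [D₀.lab > 1]
17. n8.val = 30  [D₀.lab * 3 + 27]
18. n9.env = 29  [terminal]
19. n10.off = false  [terminal]
20. n8.lab = 1  [1]
21. n8.hot = true  [d.env == 29]
22. n11.pre = "pmk"  ["p" ++ S₀.pre]
23. n12.env = 3  [terminal]
24. n13.lab = -9  [len(S.pre) - 12]
25. n14.pre = "uv"  [terminal]
26. n15.off = false  [terminal]
27. n13.wid = "uvm"  [a.pre ++ "m"]
28. n11.ok = true  [true]
29. n11.acc = 9  [d.env * 2 + 3]
30. n0.ok = true  [D₀.lab > 0]
31. n0.acc = 1  [len(S₀.pre) - 1]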